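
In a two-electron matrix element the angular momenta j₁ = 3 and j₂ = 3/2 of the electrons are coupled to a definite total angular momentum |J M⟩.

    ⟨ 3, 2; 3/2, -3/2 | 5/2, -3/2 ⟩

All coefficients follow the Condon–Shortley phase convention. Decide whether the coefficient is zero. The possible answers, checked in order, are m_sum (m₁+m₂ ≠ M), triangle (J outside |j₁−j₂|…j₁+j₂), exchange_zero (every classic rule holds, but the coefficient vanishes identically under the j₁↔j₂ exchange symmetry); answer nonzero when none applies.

m-sum: m₁+m₂ = 2+(-3/2) = 1/2, M = -3/2  ✗ ⇒ coefficient is 0

m_sum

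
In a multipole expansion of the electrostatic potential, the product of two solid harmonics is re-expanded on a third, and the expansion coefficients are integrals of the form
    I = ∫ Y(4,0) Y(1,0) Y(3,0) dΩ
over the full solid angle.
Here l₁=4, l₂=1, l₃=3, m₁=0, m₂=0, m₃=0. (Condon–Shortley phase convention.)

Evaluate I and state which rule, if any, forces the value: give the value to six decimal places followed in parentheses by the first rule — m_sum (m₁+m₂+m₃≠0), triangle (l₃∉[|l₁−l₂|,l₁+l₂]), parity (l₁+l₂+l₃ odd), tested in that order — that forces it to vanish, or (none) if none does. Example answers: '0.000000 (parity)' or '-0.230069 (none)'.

0.246233 (none)

Rules hold: Σm=0, L=8 even, 3≤3≤5.
N = 9·3·7 = 189
Δ = 2!·6!·0!/9! = 1/252
Racah Σ t=1..1: t=1:−1/36 = -1/36
⇒ 3j(4 1 3; 0 0 0)² = 4/63, sgn +1
(m-triple is (0,0,0) — same symbol as above.)
4πI² = N·(3j₀)²·(3jₘ)² = 16/21
I = +1·√(0.761905/4π) = 0.24623252
No selection rule forces the value: the integral is nonzero (none).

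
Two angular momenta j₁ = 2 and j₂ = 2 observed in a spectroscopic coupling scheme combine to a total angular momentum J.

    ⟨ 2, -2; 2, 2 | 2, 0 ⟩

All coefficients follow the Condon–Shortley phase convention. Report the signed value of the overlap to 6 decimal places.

+0.534522  (= +√(2/7))

√[5·2!2!2!/7! · 0!4!4!0!2!2!] = √(128/7)
  +(−1)^2/∏(2,0,2,2,0,0)! = 1/8  (running 1/8)
⟨..|..⟩ = √(128/7)·(1/8) = +0.534522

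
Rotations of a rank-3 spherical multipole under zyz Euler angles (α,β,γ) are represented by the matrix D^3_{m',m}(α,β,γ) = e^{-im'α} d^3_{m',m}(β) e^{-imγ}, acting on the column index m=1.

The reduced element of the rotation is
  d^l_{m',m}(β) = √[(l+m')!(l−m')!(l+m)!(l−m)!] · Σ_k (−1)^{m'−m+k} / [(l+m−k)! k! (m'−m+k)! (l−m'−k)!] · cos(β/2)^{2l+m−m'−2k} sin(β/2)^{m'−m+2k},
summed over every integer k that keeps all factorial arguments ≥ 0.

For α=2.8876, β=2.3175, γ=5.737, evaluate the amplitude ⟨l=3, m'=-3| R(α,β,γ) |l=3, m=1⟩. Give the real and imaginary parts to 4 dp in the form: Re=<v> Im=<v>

First d^3_{-3,1}(β=2.3175), then the phase factors e^{-i(-3)α} and e^{-i(1)γ}:
c=cos(2.317500/2)=0.400485, s=sin(2.317500/2)=0.916303; N=√[1·720·24·2]=185.903201
k: max(0,(1)−(-3))=4 … min(3+(1),3−(-3))=4
  k=4: (−1)^0·185.9032/(48)·0.4005^2·0.9163^4 = +0.437901
d^3_{-3,1}(2.3175) = +0.437901
Attach z-rotation phases: D = e^{-i(-3)(2.8876)}·(+0.437901)·e^{-i(1)(5.7370)} = -0.427744+0.093764i

Re=-0.4277 Im=0.0938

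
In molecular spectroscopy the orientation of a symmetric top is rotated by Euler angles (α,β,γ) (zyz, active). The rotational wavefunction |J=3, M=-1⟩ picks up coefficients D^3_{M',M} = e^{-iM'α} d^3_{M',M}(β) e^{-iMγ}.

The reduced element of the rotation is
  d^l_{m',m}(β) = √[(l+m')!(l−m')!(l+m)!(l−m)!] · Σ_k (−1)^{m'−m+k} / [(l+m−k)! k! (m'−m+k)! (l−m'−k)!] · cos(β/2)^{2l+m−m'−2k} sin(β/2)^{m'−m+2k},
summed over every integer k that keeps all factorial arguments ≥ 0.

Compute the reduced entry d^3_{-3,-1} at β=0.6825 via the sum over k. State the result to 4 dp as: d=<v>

d^3_{-3,-1}(β=0.6825) via the finite sum:
Half-angle: c=0.942337, s=0.334665. N=√(1·720·2·24)=185.903201
Admissible k: 2..2 (factorial args all ≥0)
  k=2: (−1)^0·185.9032/(48)·0.9423^4·0.3347^2 = +0.342052
d^3_{-3,-1}(0.6825) = +0.342052

d=0.3421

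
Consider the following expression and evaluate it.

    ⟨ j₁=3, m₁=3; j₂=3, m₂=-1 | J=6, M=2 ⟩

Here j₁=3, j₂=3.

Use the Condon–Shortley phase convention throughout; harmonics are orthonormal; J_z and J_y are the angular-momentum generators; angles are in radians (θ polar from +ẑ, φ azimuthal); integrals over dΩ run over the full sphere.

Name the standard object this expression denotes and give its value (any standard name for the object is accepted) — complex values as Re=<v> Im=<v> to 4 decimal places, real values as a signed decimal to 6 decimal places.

This is a Clebsch–Gordan (vector-coupling) coefficient.
triangle: 0!·6!·6!/13! = 518400/6227020800
(j±m)!: 6!·0!·2!·4!·8!·4! = 33443020800
prefactor² = (2J+1)·Δ·N² = 398131200/11
  k=0: +1/(0!·0!·0!·2!·6!·4!) = 1/34560
Σ = 1/34560  ⇒  CG² = 398131200/11·(1/34560)² = 1/33
CG = +√(1/33) = +0.174078

Clebsch–Gordan coefficient, +√(1/33) ≈ +0.174078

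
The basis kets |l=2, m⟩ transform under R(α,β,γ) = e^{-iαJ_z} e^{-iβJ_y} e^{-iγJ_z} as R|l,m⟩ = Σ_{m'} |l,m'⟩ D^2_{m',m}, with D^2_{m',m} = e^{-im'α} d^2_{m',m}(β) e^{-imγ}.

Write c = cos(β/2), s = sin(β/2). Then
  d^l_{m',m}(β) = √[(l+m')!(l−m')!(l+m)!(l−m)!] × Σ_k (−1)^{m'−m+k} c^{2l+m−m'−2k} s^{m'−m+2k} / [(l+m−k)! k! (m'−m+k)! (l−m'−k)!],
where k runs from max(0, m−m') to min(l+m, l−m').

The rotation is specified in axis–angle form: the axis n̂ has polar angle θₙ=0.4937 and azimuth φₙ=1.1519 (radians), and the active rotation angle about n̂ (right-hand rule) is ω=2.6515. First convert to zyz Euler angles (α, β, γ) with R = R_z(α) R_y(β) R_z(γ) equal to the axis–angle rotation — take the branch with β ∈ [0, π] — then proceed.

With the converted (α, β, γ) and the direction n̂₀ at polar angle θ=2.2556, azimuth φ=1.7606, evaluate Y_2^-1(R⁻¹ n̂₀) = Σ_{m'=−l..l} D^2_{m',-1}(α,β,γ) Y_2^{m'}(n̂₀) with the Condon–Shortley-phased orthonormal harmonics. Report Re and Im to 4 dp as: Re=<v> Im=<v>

Re=0.0130 Im=0.0238

Axis–angle → zyz. n̂ = (sinθₙcosφₙ, sinθₙsinφₙ, cosθₙ) = (+0.192755, +0.432914, +0.880586), ω = 2.6515.
R = I cosω + sinω [n̂]ₓ + (1−cosω) n̂n̂ᵀ gives
  R = [-0.812354, -0.257428, +0.523270; +0.571568, -0.529520, +0.626831; +0.115718, +0.808294, +0.577296]
β = atan2(√(R₁₃²+R₂₃²), R₃₃) = 0.955383; α = atan2(R₂₃, R₁₃) mod 2π = 0.875201; γ = atan2(R₃₂, −R₃₁) mod 2π = 1.712994
Need the full column D^2_{m',-1} for m'=−2..2 at α=0.8752, β=0.9554, γ=1.7130.
cos(β/2)=0.888059, sin(β/2)=0.459730
d^2_{-2,-1}: single k=1 term ⇒ +0.643959;  D = -0.610902-0.203670i
d^2_{-1,-1}: k∈[0..1] ⇒ +0.621966 -0.500047 = +0.121918;  D = -0.103721+0.064078i
d^2_{0,-1}: k∈[0..1] ⇒ -0.788685 +0.211362 = -0.577323;  D = +0.081817-0.571496i
d^2_{1,-1}: k∈[0..1] ⇒ +0.500047 -0.044670 = +0.455377;  D = +0.304695+0.338422i
d^2_{2,-1}: single k=0 term ⇒ -0.172576;  D = -0.172456+0.006454i
Y_2^{m'}(θ=2.2556,φ=1.7606) and Σ D·Y over m':
  (-0.6109-0.2037i)·(-0.2152+0.0859i)  (-0.1037+0.0641i)·(+0.0714+0.3717i)  (+0.0818-0.5715i)·(+0.0632+0.0000i)  (+0.3047+0.3384i)·(-0.0714+0.3717i)  (-0.1725+0.0065i)·(-0.2152-0.0859i)
Y_2^-1(R⁻¹ n̂) = +0.013050+0.023814i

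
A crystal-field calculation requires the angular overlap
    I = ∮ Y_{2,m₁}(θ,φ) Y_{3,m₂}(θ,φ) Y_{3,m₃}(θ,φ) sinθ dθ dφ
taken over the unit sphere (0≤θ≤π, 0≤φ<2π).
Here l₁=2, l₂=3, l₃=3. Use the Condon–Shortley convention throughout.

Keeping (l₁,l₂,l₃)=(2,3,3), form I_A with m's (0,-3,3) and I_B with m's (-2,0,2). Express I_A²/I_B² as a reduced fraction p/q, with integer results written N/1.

5/4

Same 2,3,3: normalisation and zero-m 3j drop out of the ratio.
A: Δ: 2! 2! 4! / 9! → 1/3780; sum: t=0:+1/96 = 1/96; 3j²(2 3 3; 0 -3 3) = Δ·Π!·Σ² = 5/84  (sign +1)
B: Δ: 2! 2! 4! / 9! → 1/3780; sum: t=2:+1/24 = 1/24; 3j²(2 3 3; -2 0 2) = Δ·Π!·Σ² = 1/21  (sign -1)
I_A²/I_B² = (5/84)/(1/21) = 5/4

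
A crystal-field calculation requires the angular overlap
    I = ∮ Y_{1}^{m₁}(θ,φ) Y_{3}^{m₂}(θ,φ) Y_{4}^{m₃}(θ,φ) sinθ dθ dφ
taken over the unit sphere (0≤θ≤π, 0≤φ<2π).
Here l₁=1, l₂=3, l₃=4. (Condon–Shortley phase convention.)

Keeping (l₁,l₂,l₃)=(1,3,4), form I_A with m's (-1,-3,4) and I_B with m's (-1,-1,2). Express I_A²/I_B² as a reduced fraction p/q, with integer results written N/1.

28/15

Same 1,3,4: normalisation and zero-m 3j drop out of the ratio.
A: Δ: 0! 2! 6! / 9! → 1/252; sum: t=0:+1/1440 = 1/1440; 3j²(1 3 4; -1 -3 4) = Δ·Π!·Σ² = 1/9  (sign +1)
B: Δ: 0! 2! 6! / 9! → 1/252; sum: t=0:+1/96 = 1/96; 3j²(1 3 4; -1 -1 2) = Δ·Π!·Σ² = 5/84  (sign +1)
I_A²/I_B² = (1/9)/(5/84) = 28/15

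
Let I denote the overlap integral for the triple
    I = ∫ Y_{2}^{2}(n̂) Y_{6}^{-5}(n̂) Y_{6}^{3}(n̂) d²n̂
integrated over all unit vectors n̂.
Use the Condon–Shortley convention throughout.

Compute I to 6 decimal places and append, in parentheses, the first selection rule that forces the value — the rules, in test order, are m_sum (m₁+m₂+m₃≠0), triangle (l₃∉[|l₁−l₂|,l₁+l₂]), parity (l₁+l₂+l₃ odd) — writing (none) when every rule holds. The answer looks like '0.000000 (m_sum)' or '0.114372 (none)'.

0.120286 (none)

Checks pass: Σm=0; 14 even; l₃=6∈[4,8].
(2·2+1)(2·6+1)(2·6+1) = 845
Δ: 2! 2! 10! / 15! → 1/90090
sum: t=0:+1/69120 t=1:−1/14400 t=2:+1/69120 = -7/172800
3j²(2 6 6; 0 0 0) = Δ·Π!·Σ² = 14/715  (sign -1)
sum: t=0:+1/1451520 = 1/1451520
3j²(2 6 6; 2 -5 3) = Δ·Π!·Σ² = 1/91  (sign -1)
combine: 4πI² = 845·14/715·1/91 = 2/11
take √, sign +1: I = 0.12028562
No selection rule forces the value: the integral is nonzero (none).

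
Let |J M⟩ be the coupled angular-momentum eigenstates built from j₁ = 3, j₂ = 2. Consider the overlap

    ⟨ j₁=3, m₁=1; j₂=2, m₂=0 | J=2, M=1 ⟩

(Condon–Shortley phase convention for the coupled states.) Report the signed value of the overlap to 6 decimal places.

−√(1/7) = -0.377964

j₁+j₂−J=3  J+j₁−j₂=3  J−j₁+j₂=1  j₁+j₂+J+1=8
(j₁±m₁, j₂±m₂, J±M) = (4,2,2,2,3,1)
P² = 36/7
sum k=1..2:
  [1] −1/4 = -1/4
  [2] +1/12 = 1/12
S = -1/6
C² = P²·S² = 1/7 ; C = -0.377964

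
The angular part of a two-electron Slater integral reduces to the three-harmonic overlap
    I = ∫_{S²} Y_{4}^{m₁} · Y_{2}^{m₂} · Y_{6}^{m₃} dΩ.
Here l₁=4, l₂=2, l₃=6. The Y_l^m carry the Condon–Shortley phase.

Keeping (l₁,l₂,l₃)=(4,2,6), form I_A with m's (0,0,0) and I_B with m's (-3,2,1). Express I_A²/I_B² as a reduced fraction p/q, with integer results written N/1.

Shared (l₁,l₂,l₃)=(4,2,6): N and (l;000)² cancel in I_A²/I_B².
A: Δ = 0!·8!·4!/13! = 1/6435; Racah Σ t=0..0: t=0:+1/2304 = 1/2304; ⇒ 3j(4 2 6; 0 0 0)² = 5/143, sgn +1
B: Δ = 0!·8!·4!/13! = 1/6435; Racah Σ t=0..0: t=0:+1/120960 = 1/120960; ⇒ 3j(4 2 6; -3 2 1)² = 1/1287, sgn -1
I_A²/I_B² = (5/143)/(1/1287) = 45/1

45/1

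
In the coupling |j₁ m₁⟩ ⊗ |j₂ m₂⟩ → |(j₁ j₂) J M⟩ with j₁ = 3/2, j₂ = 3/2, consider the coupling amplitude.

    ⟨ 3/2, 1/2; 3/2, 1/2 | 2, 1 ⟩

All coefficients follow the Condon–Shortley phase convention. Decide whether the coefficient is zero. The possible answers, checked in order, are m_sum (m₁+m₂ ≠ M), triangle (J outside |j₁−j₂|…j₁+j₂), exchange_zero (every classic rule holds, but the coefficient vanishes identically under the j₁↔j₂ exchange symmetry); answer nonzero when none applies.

m-sum: m₁+m₂ = 1/2+1/2 = 1, M = 1  ✓
triangle: |j₁−j₂| = 0 ≤ J = 2 ≤ j₁+j₂ = 3  ✓
exchange: j₁=j₂ and m₁=m₂, and (−1)^(j₁+j₂−J) = (−1)^1 = −1 forces ⟨j₁m₁;j₂m₂|JM⟩ = −⟨j₂m₂;j₁m₁|JM⟩ = −⟨j₁m₁;j₂m₂|JM⟩ ⇒ the coefficient vanishes identically
Racah sum check: Σ_k collapses to 0 ⇒ CG = 0

exchange_zero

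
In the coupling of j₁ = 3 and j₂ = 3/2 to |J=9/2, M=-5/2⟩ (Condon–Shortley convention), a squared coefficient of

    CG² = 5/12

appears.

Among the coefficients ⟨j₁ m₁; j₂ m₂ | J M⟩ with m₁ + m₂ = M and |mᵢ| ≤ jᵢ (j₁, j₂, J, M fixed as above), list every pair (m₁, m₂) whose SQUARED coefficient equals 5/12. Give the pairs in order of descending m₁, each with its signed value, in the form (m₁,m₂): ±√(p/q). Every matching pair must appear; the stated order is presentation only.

(-1,-3/2): +√(5/12)

Admissible pairs with m₁+m₂ = M = -5/2: (-3,1/2), (-2,-1/2), (-1,-3/2)
  (m₁,m₂)=(-1,-3/2): CG² = 5/12, CG = +√(5/12)   ← matches the target
  (m₁,m₂)=(-2,-1/2): CG² = 1/2, CG = +√(1/2)
  (m₁,m₂)=(-3,1/2): CG² = 1/12, CG = +√(1/12)
Pairs with CG² = 5/12: (-1,-3/2): +√(5/12)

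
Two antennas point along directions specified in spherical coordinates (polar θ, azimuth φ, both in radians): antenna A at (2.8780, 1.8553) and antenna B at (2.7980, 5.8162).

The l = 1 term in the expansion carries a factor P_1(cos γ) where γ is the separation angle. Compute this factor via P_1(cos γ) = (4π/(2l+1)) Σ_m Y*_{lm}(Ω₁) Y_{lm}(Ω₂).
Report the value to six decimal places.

Addition theorem: P_1(cos γ) = (4π/3) Σ_m Y*_{lm}(Ω₁) Y_{lm}(Ω₂), m = −1…1:
  m=-1: Y*=-0.02527 + 0.08640j  Y=0.10393 + 0.05240j  product -0.00715 + 0.00766j
  m=+0: Y*=-0.47173 + 0.00000j  Y=-0.46004 + 0.00000j  product 0.21701 + 0.00000j
  m=+1: Y*=0.02527 + 0.08640j  Y=-0.10393 + 0.05240j  product -0.00715 - 0.00766j
Total Σ_m = 0.20271 + 0.00000j. Multiply by 4.188790: 0.84910 + 0.00000j. P_1(cos γ) = 0.849105

0.849105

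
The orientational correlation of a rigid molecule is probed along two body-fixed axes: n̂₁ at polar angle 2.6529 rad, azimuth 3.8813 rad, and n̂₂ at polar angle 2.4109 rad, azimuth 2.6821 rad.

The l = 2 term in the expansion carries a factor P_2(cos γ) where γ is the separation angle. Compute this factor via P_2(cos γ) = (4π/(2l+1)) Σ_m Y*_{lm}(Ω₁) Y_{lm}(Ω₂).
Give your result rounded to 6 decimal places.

0.392376

Expand P_2 via completeness: Σ_{m} conj(Y_{2,m}) at Ω₁ times Y_{2,m} at Ω₂ —
  [-2]  conj(Y_{2,-2})(Ω₁) = +0.007769+0.084781i ; Y_{2,-2}(Ω₂) = +0.104369+0.136776i ; Δ = -0.010785+0.009911i
  [-1]  conj(Y_{2,-1})(Ω₁) = +0.236547+0.215862i ; Y_{2,-1}(Ω₂) = +0.344139+0.170286i ; Δ = +0.044647+0.114567i
  [+0]  conj(Y_{2,0})(Ω₁) = +0.422243-0.000000i ; Y_{2,0}(Ω₂) = +0.209354+0.000000i ; Δ = +0.088398+0.000000i
  [+1]  conj(Y_{2,1})(Ω₁) = -0.236547+0.215862i ; Y_{2,1}(Ω₂) = -0.344139+0.170286i ; Δ = +0.044647-0.114567i
  [+2]  conj(Y_{2,2})(Ω₁) = +0.007769-0.084781i ; Y_{2,2}(Ω₂) = +0.104369-0.136776i ; Δ = -0.010785-0.009911i
Σ over m = +0.156121-0.000000i; ×(4π/5) → +0.392376-0.000000i. Real part: 0.392376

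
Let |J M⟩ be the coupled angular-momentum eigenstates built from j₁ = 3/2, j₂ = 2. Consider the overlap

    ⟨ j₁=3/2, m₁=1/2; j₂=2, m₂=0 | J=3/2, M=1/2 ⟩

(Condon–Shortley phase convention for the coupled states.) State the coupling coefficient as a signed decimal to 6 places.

√[4·2!1!2!/6! · 2!1!2!2!2!1!] = √(16/45)
  +(−1)^0/∏(0,2,1,2,0,0)! = 1/4  (running 1/4)
  +(−1)^1/∏(1,1,0,1,1,1)! = -1  (running -3/4)
⟨..|..⟩ = √(16/45)·(-3/4) = -0.447214

−√(1/5) ≈ -0.447214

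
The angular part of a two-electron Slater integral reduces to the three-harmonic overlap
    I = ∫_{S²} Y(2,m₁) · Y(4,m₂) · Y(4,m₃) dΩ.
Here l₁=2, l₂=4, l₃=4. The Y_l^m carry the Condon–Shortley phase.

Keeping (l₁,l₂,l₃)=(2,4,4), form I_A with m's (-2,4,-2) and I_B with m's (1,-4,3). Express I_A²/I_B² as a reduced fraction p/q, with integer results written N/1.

2/7

Shared (l₁,l₂,l₃)=(2,4,4): N and (l;000)² cancel in I_A²/I_B².
A: Δ = 2!·2!·6!/11! = 1/13860; Racah Σ t=2..2: t=2:+1/2880 = 1/2880; ⇒ 3j(2 4 4; -2 4 -2)² = 2/165, sgn +1
B: Δ = 2!·2!·6!/11! = 1/13860; Racah Σ t=0..0: t=0:+1/1440 = 1/1440; ⇒ 3j(2 4 4; 1 -4 3)² = 7/165, sgn -1
I_A²/I_B² = (2/165)/(7/165) = 2/7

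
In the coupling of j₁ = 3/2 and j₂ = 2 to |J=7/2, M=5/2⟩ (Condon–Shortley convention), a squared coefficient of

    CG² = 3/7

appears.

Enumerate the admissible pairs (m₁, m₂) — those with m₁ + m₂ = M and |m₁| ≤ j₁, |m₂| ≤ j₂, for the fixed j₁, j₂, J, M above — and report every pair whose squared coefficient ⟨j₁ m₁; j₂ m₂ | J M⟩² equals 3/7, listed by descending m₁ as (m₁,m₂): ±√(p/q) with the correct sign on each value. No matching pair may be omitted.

Admissible pairs with m₁+m₂ = M = 5/2: (1/2,2), (3/2,1)
  (m₁,m₂)=(3/2,1): CG² = 4/7, CG = +√(4/7)
  (m₁,m₂)=(1/2,2): CG² = 3/7, CG = +√(3/7)   ← matches the target
Pairs with CG² = 3/7: (1/2,2): +√(3/7)

(1/2,2): +√(3/7)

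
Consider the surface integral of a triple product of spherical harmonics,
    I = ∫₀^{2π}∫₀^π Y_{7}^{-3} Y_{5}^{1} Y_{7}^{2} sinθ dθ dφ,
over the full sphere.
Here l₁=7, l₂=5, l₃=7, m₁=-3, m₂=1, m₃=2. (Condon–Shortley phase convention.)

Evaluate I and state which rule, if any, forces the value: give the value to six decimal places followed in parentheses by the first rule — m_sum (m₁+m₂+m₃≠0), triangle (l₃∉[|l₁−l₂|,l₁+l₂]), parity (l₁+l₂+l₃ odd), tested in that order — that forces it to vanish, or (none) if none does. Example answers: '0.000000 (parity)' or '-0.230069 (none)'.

0.000000 (parity)

Σlᵢ=19 odd — θ-integrand is odd under cosθ→−cosθ; I=0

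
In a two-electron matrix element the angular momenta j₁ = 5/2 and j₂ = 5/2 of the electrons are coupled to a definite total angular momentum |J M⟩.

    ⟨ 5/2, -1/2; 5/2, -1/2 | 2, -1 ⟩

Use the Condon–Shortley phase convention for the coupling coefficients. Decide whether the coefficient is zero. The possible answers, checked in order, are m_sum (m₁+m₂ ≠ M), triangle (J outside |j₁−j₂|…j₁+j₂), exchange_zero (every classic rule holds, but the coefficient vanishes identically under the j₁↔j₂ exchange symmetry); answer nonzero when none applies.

m-sum: m₁+m₂ = -1/2+(-1/2) = -1, M = -1  ✓
triangle: |j₁−j₂| = 0 ≤ J = 2 ≤ j₁+j₂ = 5  ✓
exchange: j₁=j₂ and m₁=m₂, and (−1)^(j₁+j₂−J) = (−1)^3 = −1 forces ⟨j₁m₁;j₂m₂|JM⟩ = −⟨j₂m₂;j₁m₁|JM⟩ = −⟨j₁m₁;j₂m₂|JM⟩ ⇒ the coefficient vanishes identically
Racah sum check: Σ_k collapses to 0 ⇒ CG = 0

exchange_zero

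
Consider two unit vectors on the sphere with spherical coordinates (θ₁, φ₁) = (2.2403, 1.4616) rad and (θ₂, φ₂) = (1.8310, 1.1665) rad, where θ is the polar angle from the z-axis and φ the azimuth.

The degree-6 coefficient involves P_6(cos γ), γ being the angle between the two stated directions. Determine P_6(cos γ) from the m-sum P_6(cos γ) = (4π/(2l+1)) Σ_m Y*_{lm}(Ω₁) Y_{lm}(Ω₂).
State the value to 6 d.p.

Addition theorem: P_6(cos γ) = (4π/13) Σ_m Y*_{lm}(Ω₁) Y_{lm}(Ω₂), m = −6…6:
  m=-6: Y*=-0.08904 + 0.06842j  Y=0.29682 - 0.25814j  product -0.00877 + 0.04329j
  m=-5: Y*=-0.15986 - 0.26311j  Y=-0.32657 - 0.15803j  product 0.01063 + 0.11119j
  m=-4: Y*=0.39557 - 0.18467j  Y=0.00392 - 0.08450j  product -0.01405 - 0.03415j
  m=-3: Y*=0.07755 + 0.22819j  Y=-0.32180 + 0.12036j  product -0.05242 - 0.06410j
  m=-2: Y*=0.20284 - 0.04502j  Y=0.00984 + 0.01031j  product 0.00246 + 0.00165j
  m=-1: Y*=0.03625 + 0.33066j  Y=-0.12727 + 0.29746j  product -0.10297 - 0.03130j
  m=+0: Y*=0.12152 + 0.00000j  Y=0.04049 + 0.00000j  product 0.00492 + 0.00000j
  m=+1: Y*=-0.03625 + 0.33066j  Y=0.12727 + 0.29746j  product -0.10297 + 0.03130j
  m=+2: Y*=0.20284 + 0.04502j  Y=0.00984 - 0.01031j  product 0.00246 - 0.00165j
  m=+3: Y*=-0.07755 + 0.22819j  Y=0.32180 + 0.12036j  product -0.05242 + 0.06410j
  m=+4: Y*=0.39557 + 0.18467j  Y=0.00392 + 0.08450j  product -0.01405 + 0.03415j
  m=+5: Y*=0.15986 - 0.26311j  Y=0.32657 - 0.15803j  product 0.01063 - 0.11119j
  m=+6: Y*=-0.08904 - 0.06842j  Y=0.29682 + 0.25814j  product -0.00877 - 0.04329j
Σ over m = -0.32532 + 0.00000j; ×(4π/13) → -0.31447 + 0.00000j. Real part: -0.314468

-0.314468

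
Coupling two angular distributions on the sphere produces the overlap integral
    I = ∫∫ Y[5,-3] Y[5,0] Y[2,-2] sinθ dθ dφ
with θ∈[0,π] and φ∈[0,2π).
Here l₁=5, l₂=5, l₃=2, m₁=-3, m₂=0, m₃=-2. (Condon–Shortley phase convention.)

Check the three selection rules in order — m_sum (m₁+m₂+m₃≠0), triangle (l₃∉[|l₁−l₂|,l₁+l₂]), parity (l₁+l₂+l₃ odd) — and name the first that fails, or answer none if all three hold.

m_sum

m₁+m₂+m₃ = -3 + 0 − 2 = -5  ✗
triangle: |5−5|=0 ≤ l₃=2 ≤ 5+5=10
parity: l₁+l₂+l₃ = 12 is even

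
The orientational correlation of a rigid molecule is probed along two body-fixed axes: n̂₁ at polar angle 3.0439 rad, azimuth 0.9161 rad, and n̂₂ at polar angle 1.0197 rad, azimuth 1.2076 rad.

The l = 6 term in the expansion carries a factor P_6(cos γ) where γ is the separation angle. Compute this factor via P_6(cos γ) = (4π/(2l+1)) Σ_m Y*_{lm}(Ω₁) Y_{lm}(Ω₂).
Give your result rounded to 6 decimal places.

Term-by-term m-sum for l=6 (normalisation 4π/13 = 0.966644):
  m=-6: Y*=0.00000 - 0.00000j  Y=0.10557 - 0.15158j  product -0.00000 - 0.00000j
  m=-5: Y*=0.00000 + 0.00001j  Y=0.38152 + 0.09546j  product -0.00000 + 0.00001j
  m=-4: Y*=-0.00028 - 0.00016j  Y=0.04461 + 0.37628j  product 0.00005 - 0.00011j
  m=-3: Y*=0.00439 - 0.00182j  Y=-0.00299 + 0.00156j  product -0.00001 + 0.00001j
  m=-2: Y*=-0.01245 + 0.04653j  Y=0.25704 + 0.22837j  product -0.01383 + 0.00912j
  m=-1: Y*=-0.18654 - 0.24301j  Y=-0.04862 + 0.12792j  product 0.04016 - 0.01205j
  m=+0: Y*=0.91767 + 0.00000j  Y=0.30959 + 0.00000j  product 0.28410 + 0.00000j
  m=+1: Y*=0.18654 - 0.24301j  Y=0.04862 + 0.12792j  product 0.04016 + 0.01205j
  m=+2: Y*=-0.01245 - 0.04653j  Y=0.25704 - 0.22837j  product -0.01383 - 0.00912j
  m=+3: Y*=-0.00439 - 0.00182j  Y=0.00299 + 0.00156j  product -0.00001 - 0.00001j
  m=+4: Y*=-0.00028 + 0.00016j  Y=0.04461 - 0.37628j  product 0.00005 + 0.00011j
  m=+5: Y*=-0.00000 + 0.00001j  Y=-0.38152 + 0.09546j  product -0.00000 - 0.00001j
  m=+6: Y*=0.00000 + 0.00000j  Y=0.10557 + 0.15158j  product -0.00000 + 0.00000j
Total Σ_m = 0.33683 + 0.00000j. Multiply by 0.966644: 0.32560 + 0.00000j. P_6(cos γ) = 0.325597

0.325597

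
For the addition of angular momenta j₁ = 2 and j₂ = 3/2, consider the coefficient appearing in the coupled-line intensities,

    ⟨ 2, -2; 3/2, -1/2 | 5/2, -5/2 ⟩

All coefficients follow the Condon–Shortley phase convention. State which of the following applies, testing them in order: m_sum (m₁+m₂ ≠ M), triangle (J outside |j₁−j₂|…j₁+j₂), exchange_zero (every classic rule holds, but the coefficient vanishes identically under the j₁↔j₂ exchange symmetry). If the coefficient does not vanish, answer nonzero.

nonzero

m-sum: m₁+m₂ = -2+(-1/2) = -5/2, M = -5/2  ✓
triangle: |j₁−j₂| = 1/2 ≤ J = 5/2 ≤ j₁+j₂ = 7/2  ✓
exchange: j₁≠j₂ or m₁≠m₂ — the exchange symmetry imposes no constraint here
value check: CG = −√(4/7) = -0.755929 ≠ 0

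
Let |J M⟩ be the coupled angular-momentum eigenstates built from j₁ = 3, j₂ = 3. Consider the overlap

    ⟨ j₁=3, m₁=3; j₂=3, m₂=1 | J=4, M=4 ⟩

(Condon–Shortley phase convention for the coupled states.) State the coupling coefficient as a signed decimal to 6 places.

+0.522233  (= +√(3/11))

√[9·2!4!4!/11! · 6!0!4!2!8!0!] = √(3981312/11)
  +(−1)^0/∏(0,2,0,4,4,0)! = 1/1152  (running 1/1152)
⟨..|..⟩ = √(3981312/11)·(1/1152) = +0.522233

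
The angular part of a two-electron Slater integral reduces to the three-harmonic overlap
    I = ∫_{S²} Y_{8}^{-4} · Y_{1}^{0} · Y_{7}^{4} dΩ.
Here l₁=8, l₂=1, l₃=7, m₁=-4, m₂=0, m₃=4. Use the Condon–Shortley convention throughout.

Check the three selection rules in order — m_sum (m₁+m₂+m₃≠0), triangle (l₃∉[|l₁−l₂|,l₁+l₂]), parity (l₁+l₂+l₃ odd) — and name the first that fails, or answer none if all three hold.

m₁+m₂+m₃ = -4 + 0 + 4 = 0  ✓
triangle: |8−1|=7 ≤ l₃=7 ≤ 8+1=9  ✓
parity: l₁+l₂+l₃ = 16 is even  ✓

none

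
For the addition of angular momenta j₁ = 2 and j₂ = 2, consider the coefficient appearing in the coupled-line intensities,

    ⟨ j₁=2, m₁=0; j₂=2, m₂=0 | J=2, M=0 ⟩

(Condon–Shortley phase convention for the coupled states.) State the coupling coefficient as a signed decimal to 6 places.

√[5·2!2!2!/7! · 2!2!2!2!2!2!] = √(32/63)
  +(−1)^0/∏(0,2,2,2,0,0)! = 1/8  (running 1/8)
  +(−1)^1/∏(1,1,1,1,1,1)! = -1  (running -7/8)
  +(−1)^2/∏(2,0,0,0,2,2)! = 1/8  (running -3/4)
⟨..|..⟩ = √(32/63)·(-3/4) = -0.534522

-0.534522  (= −√(2/7))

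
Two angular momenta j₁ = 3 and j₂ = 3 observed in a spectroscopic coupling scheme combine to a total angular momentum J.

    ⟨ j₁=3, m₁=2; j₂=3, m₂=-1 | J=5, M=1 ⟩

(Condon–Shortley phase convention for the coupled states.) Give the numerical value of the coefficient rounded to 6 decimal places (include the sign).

j₁+j₂−J=1  J+j₁−j₂=5  J−j₁+j₂=5  j₁+j₂+J+1=12
(j₁±m₁, j₂±m₂, J±M) = (5,1,2,4,6,4)
P² = 230400/7
sum k=0..1:
  [0] +1/288 = 1/288
  [1] −1/2880 = -1/2880
S = 1/320
C² = P²·S² = 9/28 ; C = +0.566947

+√(9/28) = +0.566947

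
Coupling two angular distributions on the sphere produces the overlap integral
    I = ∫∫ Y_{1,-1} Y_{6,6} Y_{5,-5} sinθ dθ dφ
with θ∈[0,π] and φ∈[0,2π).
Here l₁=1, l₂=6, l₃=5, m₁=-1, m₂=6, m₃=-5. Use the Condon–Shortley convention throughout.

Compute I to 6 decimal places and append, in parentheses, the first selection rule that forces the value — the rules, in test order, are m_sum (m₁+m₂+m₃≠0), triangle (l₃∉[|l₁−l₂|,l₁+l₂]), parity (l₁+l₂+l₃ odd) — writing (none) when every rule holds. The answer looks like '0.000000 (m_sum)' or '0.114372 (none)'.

Checks pass: Σm=0; 12 even; l₃=5∈[5,7].
(2·1+1)(2·6+1)(2·5+1) = 429
Δ: 2! 0! 10! / 13! → 1/858
sum: t=1:−1/14400 = -1/14400
3j²(1 6 5; 0 0 0) = Δ·Π!·Σ² = 6/143  (sign +1)
sum: t=2:+1/7257600 = 1/7257600
3j²(1 6 5; -1 6 -5) = Δ·Π!·Σ² = 1/13  (sign +1)
combine: 4πI² = 429·6/143·1/13 = 18/13
take √, sign +1: I = 0.33194004
No selection rule forces the value: the integral is nonzero (none).

0.331940 (none)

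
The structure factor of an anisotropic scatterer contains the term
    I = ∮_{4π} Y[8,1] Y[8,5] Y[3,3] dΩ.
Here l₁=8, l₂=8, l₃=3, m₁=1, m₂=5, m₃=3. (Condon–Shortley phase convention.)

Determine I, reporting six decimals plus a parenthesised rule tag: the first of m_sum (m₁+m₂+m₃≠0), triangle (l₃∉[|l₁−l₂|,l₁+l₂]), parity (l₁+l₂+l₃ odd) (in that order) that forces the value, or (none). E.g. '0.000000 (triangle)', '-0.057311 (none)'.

0.000000 (m_sum)

Σmᵢ = 9 ≠ 0, so the φ-integral vanishes; I = 0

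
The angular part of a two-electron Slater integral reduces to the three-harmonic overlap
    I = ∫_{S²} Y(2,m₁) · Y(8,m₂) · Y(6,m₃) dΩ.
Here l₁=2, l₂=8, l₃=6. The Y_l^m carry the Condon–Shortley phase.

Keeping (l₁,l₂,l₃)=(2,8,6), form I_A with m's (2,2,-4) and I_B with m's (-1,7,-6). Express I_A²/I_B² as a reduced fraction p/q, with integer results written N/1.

l's match ⇒ only the (l;m) 3-j factors differ between A and B.
A: triangle coeff Δ(2,8,6) = 1/30940; Σ_t [0,0]: t=0:+1/174182400 = 1/174182400; (3j)²=3/6188 [(2 8 6; 2 2 -4)], sign=+1
B: triangle coeff Δ(2,8,6) = 1/30940; Σ_t [3,3]: t=3:−1/2874009600 = -1/2874009600; (3j)²=1/68 [(2 8 6; -1 7 -6)], sign=-1
I_A²/I_B² = (3/6188)/(1/68) = 3/91

3/91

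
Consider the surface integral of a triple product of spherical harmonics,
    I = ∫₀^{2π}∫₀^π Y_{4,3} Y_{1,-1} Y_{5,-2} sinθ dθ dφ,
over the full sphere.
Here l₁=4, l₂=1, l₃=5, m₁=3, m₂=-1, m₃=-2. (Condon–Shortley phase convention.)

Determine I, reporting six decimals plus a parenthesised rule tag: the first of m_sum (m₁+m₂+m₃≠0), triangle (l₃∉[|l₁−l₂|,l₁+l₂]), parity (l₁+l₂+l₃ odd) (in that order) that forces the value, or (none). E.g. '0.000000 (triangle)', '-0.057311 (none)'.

Checks pass: Σm=0; 10 even; l₃=5∈[3,5].
(2·4+1)(2·1+1)(2·5+1) = 297
Δ: 0! 8! 2! / 11! → 1/495
sum: t=0:+1/576 = 1/576
3j²(4 1 5; 0 0 0) = Δ·Π!·Σ² = 5/99  (sign -1)
sum: t=0:+1/10080 = 1/10080
3j²(4 1 5; 3 -1 -2) = Δ·Π!·Σ² = 1/165  (sign -1)
combine: 4πI² = 297·5/99·1/165 = 1/11
take √, sign +1: I = 0.08505478
No selection rule forces the value: the integral is nonzero (none).

0.085055 (none)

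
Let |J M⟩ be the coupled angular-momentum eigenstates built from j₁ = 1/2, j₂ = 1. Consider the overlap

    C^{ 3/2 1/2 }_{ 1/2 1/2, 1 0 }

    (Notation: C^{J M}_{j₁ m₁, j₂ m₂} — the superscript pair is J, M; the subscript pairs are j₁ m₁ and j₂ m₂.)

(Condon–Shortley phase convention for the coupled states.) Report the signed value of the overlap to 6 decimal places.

+√(2/3) = +0.816497

√[4·0!1!2!/4! · 1!0!1!1!2!1!] = √(2/3)
  +(−1)^0/∏(0,0,0,1,1,1)! = 1  (running 1)
⟨..|..⟩ = √(2/3)·(1) = +0.816497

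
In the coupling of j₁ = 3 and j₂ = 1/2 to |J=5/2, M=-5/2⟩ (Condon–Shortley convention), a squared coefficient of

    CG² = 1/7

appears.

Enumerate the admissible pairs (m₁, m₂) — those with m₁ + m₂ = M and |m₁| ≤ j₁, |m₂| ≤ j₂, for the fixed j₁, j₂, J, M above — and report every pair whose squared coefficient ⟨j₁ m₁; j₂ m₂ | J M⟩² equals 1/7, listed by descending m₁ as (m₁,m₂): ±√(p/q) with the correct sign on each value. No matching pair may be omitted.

(-2,-1/2): +√(1/7)

Admissible pairs with m₁+m₂ = M = -5/2: (-3,1/2), (-2,-1/2)
  (m₁,m₂)=(-2,-1/2): CG² = 1/7, CG = +√(1/7)   ← matches the target
  (m₁,m₂)=(-3,1/2): CG² = 6/7, CG = −√(6/7)
Pairs with CG² = 1/7: (-2,-1/2): +√(1/7)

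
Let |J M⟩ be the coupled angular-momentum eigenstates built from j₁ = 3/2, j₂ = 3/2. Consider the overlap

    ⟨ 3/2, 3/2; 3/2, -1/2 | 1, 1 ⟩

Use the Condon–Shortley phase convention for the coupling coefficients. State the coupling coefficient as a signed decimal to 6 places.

+0.547723  (= +√(3/10))

j₁+j₂−J=2  J+j₁−j₂=1  J−j₁+j₂=1  j₁+j₂+J+1=5
(j₁±m₁, j₂±m₂, J±M) = (3,0,1,2,2,0)
P² = 6/5
sum k=0..0:
  [0] +1/2 = 1/2
S = 1/2
C² = P²·S² = 3/10 ; C = +0.547723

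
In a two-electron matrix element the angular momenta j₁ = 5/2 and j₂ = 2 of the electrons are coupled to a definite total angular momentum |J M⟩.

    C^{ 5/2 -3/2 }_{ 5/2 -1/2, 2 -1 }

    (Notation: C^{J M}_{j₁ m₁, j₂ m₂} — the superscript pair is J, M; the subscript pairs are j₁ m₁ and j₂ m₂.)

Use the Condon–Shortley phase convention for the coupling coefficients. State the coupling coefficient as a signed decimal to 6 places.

−√(6/35) = -0.414039

j₁+j₂−J=2  J+j₁−j₂=3  J−j₁+j₂=2  j₁+j₂+J+1=8
(j₁±m₁, j₂±m₂, J±M) = (2,3,1,3,1,4)
P² = 216/35
sum k=0..1:
  [0] +1/12 = 1/12
  [1] −1/4 = -1/4
S = -1/6
C² = P²·S² = 6/35 ; C = -0.414039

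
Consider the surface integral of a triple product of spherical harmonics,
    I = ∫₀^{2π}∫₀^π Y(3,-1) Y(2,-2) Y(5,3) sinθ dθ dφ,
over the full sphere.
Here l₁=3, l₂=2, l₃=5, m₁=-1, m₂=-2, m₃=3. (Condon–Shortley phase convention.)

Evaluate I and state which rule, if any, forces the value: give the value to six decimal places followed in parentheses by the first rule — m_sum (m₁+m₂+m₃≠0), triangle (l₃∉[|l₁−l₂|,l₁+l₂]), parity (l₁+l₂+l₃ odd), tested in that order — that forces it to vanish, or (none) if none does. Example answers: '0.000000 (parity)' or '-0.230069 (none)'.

Rules hold: Σm=0, L=10 even, 1≤5≤5.
N = 7·5·11 = 385
Δ = 0!·6!·4!/11! = 1/2310
Racah Σ t=0..0: t=0:+1/144 = 1/144
⇒ 3j(3 2 5; 0 0 0)² = 10/231, sgn -1
Racah Σ t=0..0: t=0:+1/1152 = 1/1152
⇒ 3j(3 2 5; -1 -2 3)² = 1/33, sgn +1
4πI² = N·(3j₀)²·(3jₘ)² = 50/99
I = -1·√(0.505051/4π) = -0.20047604
No selection rule forces the value: the integral is nonzero (none).

-0.200476 (none)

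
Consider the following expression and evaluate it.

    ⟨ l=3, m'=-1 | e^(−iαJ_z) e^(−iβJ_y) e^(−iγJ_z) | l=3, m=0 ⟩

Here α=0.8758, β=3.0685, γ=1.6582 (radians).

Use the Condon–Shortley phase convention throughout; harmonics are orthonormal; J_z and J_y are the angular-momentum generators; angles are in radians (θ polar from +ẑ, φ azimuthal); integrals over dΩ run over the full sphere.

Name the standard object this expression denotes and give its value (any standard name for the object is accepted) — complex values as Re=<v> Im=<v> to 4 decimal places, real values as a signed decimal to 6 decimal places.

This is a Wigner D-matrix element — the rotation-matrix element ⟨l m'| R(α,β,γ) |l m⟩ in the angular-momentum basis.
Split into d^3_{-1,0}(β=3.0685) × two z-phases.
Half-angle: c=0.036538, s=0.999332. N=√(2·24·6·6)=41.569219
The bounds max(0,m−m')=1 and min(l+m,l−m')=3 give 3 terms
  k=1: (−1)^0·41.5692/(12)·0.0365^5·0.9993^1 = +0.000000
  k=2: (−1)^1·41.5692/(4)·0.0365^3·0.9993^3 = -0.000506
  k=3: (−1)^2·41.5692/(12)·0.0365^1·0.9993^5 = +0.126150
d^3_{-1,0}(3.0685) = +0.000000 -0.000506 +0.126150 = +0.125644
Phases: e^{-i·(-1)·0.8758}=+0.640383+0.768056i, e^{-i·(0)·1.6582}=+1.000000+0.000000i ⇒ D=+0.080460+0.096502i

Wigner D-matrix element, Re=0.0805 Im=0.0965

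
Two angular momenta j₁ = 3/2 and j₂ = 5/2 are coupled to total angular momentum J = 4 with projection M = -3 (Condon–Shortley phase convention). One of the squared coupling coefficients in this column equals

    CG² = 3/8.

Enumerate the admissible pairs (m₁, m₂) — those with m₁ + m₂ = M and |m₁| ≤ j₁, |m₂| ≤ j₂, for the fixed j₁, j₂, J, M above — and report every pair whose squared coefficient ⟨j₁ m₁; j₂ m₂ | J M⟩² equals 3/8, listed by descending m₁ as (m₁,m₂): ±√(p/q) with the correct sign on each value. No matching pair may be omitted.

Admissible pairs with m₁+m₂ = M = -3: (-3/2,-3/2), (-1/2,-5/2)
  (m₁,m₂)=(-1/2,-5/2): CG² = 3/8, CG = +√(3/8)   ← matches the target
  (m₁,m₂)=(-3/2,-3/2): CG² = 5/8, CG = +√(5/8)
Pairs with CG² = 3/8: (-1/2,-5/2): +√(3/8)

(-1/2,-5/2): +√(3/8)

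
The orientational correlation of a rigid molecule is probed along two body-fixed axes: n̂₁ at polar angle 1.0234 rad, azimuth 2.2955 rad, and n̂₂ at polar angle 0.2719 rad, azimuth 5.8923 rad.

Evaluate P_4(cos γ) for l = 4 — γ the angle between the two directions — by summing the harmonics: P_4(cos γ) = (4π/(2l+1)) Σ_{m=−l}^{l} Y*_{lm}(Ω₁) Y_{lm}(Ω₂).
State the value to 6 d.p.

Addition theorem: P_4(cos γ) = (4π/9) Σ_m Y*_{lm}(Ω₁) Y_{lm}(Ω₂), m = −4…4:
  m=-4: (-0.228355+0.056555i) × (+0.000017+0.002302i) = -0.000134-0.000525i  (running Σ = -0.000134-0.000525i)
  m=-3: (+0.333979+0.230116i) × (+0.009055+0.021528i) = -0.001930+0.009273i  (running Σ = -0.002064+0.008749i)
  m=-2: (-0.026469-0.216978i) × (+0.094091+0.093411i) = +0.017778-0.022888i  (running Σ = +0.015714-0.014139i)
  m=-1: (+0.153845-0.173752i) × (+0.395488+0.162977i) = +0.089161-0.043644i  (running Σ = +0.104875-0.057783i)
  m=0: (-0.270630-0.000000i) × (+0.560351+0.000000i) = -0.151648-0.000000i  (running Σ = -0.046773-0.057783i)
  m=1: (-0.153845-0.173752i) × (-0.395488+0.162977i) = +0.089161+0.043644i  (running Σ = +0.042388-0.014139i)
  m=2: (-0.026469+0.216978i) × (+0.094091-0.093411i) = +0.017778+0.022888i  (running Σ = +0.060166+0.008749i)
  m=3: (-0.333979+0.230116i) × (-0.009055+0.021528i) = -0.001930-0.009273i  (running Σ = +0.058236-0.000525i)
  m=4: (-0.228355-0.056555i) × (+0.000017-0.002302i) = -0.000134+0.000525i  (running Σ = +0.058102+0.000000i)
Accumulated sum +0.058102+0.000000i; after 4π/(2l+1) scaling, +0.081126+0.000000i ⇒ P_4 = 0.081126

0.081126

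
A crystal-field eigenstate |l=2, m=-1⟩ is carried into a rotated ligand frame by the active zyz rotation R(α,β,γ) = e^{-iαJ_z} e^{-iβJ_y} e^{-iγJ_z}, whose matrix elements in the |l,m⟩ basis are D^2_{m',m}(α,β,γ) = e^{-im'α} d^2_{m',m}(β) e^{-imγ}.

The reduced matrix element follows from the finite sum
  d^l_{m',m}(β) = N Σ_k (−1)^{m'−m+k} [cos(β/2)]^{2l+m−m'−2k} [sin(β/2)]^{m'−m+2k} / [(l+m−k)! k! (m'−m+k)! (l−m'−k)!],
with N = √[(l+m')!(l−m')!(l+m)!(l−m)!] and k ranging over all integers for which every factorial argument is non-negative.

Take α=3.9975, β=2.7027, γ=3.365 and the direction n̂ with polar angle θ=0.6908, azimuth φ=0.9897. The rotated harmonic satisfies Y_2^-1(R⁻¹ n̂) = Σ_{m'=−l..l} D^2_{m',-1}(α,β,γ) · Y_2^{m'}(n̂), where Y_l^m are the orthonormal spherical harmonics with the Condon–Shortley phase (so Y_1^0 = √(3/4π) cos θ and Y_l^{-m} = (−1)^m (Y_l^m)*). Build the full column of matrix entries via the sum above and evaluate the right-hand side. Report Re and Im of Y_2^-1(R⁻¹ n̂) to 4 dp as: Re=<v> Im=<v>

Re=0.1636 Im=0.1022

Need the full column D^2_{m',-1} for m'=−2..2 at α=3.9975, β=2.7027, γ=3.3650.
cos(β/2)=0.217689, sin(β/2)=0.976018
d^2_{-2,-1}: single k=1 term ⇒ +0.020137;  D = +0.007177-0.018815i
d^2_{-1,-1}: k∈[0..1] ⇒ +0.002246 -0.135429 = -0.133183;  D = -0.062853-0.117419i
d^2_{0,-1}: k∈[0..1] ⇒ -0.024663 +0.495777 = +0.471114;  D = -0.459406-0.104377i
d^2_{1,-1}: k∈[0..1] ⇒ +0.135429 -0.907468 = -0.772040;  D = -0.622690+0.456401i
d^2_{2,-1}: single k=0 term ⇒ -0.404800;  D = +0.033313-0.403427i
Y_2^{m'}(θ=0.6908,φ=0.9897) and Σ D·Y over m':
  (+0.0072-0.0188i)·(-0.0623-0.1439i)  (-0.0629-0.1174i)·(+0.2083-0.3171i)  (-0.4594-0.1044i)·(+0.2467+0.0000i)  (-0.6227+0.4564i)·(-0.2083-0.3171i)  (+0.0333-0.4034i)·(-0.0623+0.1439i)
Y_2^-1(R⁻¹ n̂) = +0.163589+0.102213i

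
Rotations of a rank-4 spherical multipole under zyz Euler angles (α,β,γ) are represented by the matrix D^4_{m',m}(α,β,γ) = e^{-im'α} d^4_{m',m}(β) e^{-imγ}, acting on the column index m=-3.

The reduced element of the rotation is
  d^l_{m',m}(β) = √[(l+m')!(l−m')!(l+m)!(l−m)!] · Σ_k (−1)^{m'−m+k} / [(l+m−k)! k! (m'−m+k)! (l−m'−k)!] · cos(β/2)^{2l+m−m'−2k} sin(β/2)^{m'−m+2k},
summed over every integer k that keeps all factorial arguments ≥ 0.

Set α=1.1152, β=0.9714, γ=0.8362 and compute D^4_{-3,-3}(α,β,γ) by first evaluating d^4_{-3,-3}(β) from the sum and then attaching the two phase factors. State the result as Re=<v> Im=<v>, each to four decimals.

First d^4_{-3,-3}(β=0.9714), then the phase factors e^{-i(-3)α} and e^{-i(-3)γ}:
Half-angle: c=0.884348, s=0.466828. N=√(1·5040·1·5040)=5040.000000
Admissible k: 0..1 (factorial args all ≥0)
  k=0: (−1)^0·5040.0000/(5040)·0.8843^8·0.4668^0 = +0.374099
  k=1: (−1)^1·5040.0000/(720)·0.8843^6·0.4668^2 = -0.729712
d^4_{-3,-3}(0.9714) = +0.374099 -0.729712 = -0.355612
D = (-0.979263-0.202595i)·(-0.355612)·(-0.806261+0.591560i) = -0.323390+0.147916i

Re=-0.3234 Im=0.1479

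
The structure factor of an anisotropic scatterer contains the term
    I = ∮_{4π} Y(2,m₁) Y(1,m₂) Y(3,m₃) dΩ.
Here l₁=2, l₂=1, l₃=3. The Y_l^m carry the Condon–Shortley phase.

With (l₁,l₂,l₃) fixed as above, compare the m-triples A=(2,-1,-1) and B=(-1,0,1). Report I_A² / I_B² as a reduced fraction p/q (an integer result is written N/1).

1/8

l's match ⇒ only the (l;m) 3-j factors differ between A and B.
A: triangle coeff Δ(2,1,3) = 1/105; Σ_t [0,0]: t=0:+1/48 = 1/48; (3j)²=1/105 [(2 1 3; 2 -1 -1)], sign=+1
B: triangle coeff Δ(2,1,3) = 1/105; Σ_t [0,0]: t=0:+1/6 = 1/6; (3j)²=8/105 [(2 1 3; -1 0 1)], sign=+1
I_A²/I_B² = (1/105)/(8/105) = 1/8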